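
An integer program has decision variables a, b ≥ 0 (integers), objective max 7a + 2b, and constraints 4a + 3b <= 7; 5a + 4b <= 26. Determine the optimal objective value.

Relaxing integrality, the LP optimum is 12.25 at (a,b) = (1.75, 0), which is not an integer point.
(a,b)=(1,1): 4·1+3·1=7≤7, 5·1+4·1=9≤26, objective 9.
(a,b)=(1,0): 4·1+3·0=4≤7, 5·1+4·0=5≤26, objective 7.
(a,b)=(0,2): 4·0+3·2=6≤7, 5·0+4·2=8≤26, objective 4.
Maximum is 9 at (a,b)=(1,1).

9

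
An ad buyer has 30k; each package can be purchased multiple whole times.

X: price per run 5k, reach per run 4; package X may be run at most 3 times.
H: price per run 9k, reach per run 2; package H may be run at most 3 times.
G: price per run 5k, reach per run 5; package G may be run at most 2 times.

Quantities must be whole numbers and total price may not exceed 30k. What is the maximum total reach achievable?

22

G has the best ratio (5/5); taking only G gives at most 2×5 = 10 (stopped by the supply cap of 2).
Mixing does better — 3×X and 2×G: price 25 ≤ 30, reach 3·4 + 2·5 = 22.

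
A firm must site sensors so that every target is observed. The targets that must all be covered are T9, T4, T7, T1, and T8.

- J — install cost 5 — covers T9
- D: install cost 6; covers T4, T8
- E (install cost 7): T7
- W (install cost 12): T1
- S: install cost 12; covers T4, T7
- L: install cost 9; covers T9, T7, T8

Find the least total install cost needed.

Choose D, W, and L: together they cover T9, T4, T7, T1, T8 — every target.
Total install cost: 6 + 12 + 9 = 27.
No cover costs less than 27.

27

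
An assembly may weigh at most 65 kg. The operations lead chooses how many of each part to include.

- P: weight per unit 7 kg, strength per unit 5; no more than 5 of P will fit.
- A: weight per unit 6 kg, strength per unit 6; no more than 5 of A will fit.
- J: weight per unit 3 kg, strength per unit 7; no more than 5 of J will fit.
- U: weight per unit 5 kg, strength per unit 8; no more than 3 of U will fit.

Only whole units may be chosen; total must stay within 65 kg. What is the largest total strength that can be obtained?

89

This is a bounded integer knapsack.
5×A, 5×J, and 3×U: weight 60 ≤ 65, strength 5·6 + 5·7 + 3·8 = 89.
1×P, 4×A, 5×J, and 3×U: weight 61 ≤ 65, strength 1·5 + 4·6 + 5·7 + 3·8 = 88.
Best is 89.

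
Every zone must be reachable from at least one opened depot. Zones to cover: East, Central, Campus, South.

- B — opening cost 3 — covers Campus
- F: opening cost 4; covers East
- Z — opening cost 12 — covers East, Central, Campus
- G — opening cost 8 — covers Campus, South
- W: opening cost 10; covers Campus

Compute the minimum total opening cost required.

This is an integer covering problem.
The greedy cost-per-new-zone heuristic would pick B, F, G, and Z for 27, but a cheaper cover exists.
Choose Z and G: together they cover East, Central, Campus, South — every zone.
Total opening cost: 12 + 8 = 20.
No cover costs less than 20.

20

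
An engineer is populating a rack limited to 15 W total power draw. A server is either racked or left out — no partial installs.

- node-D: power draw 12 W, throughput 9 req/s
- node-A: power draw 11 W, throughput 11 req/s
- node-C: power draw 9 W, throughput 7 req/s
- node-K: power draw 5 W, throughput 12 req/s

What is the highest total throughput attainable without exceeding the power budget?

19

node-C + node-K: power draw 9 + 5 = 14 ≤ 15, throughput 7 + 12 = 19.
node-K: power draw 5 ≤ 15, throughput 12.
node-A: power draw 11 ≤ 15, throughput 11.
Best is node-C and node-K with total throughput 19.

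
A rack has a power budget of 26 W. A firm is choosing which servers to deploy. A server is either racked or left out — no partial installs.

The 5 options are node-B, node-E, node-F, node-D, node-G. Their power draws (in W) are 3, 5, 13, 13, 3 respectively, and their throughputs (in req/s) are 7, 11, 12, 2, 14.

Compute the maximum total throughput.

44

Treat it as a binary knapsack problem.
Take node-B, node-E, node-F, and node-G: power draw 3 + 5 + 13 + 3 = 24 ≤ 26, throughput 7 + 11 + 12 + 14 = 44.
No other feasible combination does better.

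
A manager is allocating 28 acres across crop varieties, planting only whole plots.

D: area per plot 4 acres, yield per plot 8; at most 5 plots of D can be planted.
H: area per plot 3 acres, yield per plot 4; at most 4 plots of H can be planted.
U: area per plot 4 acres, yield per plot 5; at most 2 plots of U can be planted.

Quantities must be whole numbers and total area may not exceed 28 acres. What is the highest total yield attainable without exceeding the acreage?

50

This is a bounded integer knapsack.
D has the best ratio (8/4); taking only D gives at most 5×8 = 40 (stopped by the supply cap of 5).
Mixing does better — 5×D and 2×U: area 28 ≤ 28, yield 5·8 + 2·5 = 50.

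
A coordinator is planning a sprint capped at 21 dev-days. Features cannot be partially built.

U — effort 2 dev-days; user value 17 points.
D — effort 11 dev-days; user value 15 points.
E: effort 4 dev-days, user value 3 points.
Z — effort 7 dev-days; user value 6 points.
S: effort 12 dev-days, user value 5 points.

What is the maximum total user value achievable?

38

Allowing fractional choices, the relaxed optimum would be about 38.8, but features are indivisible.
U + D + E: effort 2 + 11 + 4 = 17 ≤ 21, user value 17 + 15 + 3 = 35.
U + D: effort 2 + 11 = 13 ≤ 21, user value 17 + 15 = 32.
U + D + Z: effort 2 + 11 + 7 = 20 ≤ 21, user value 17 + 15 + 6 = 38.
Best is U, D, and Z with total user value 38.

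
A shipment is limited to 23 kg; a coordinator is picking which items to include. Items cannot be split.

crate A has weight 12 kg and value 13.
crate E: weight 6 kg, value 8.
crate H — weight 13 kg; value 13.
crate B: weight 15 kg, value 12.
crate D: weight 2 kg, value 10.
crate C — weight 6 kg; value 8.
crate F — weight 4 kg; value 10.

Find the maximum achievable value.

36

Allowing fractional choices, the relaxed optimum would be about 41.4, but items are indivisible.
crate H + crate D + crate F: weight 13 + 2 + 4 = 19 ≤ 23, value 13 + 10 + 10 = 33.
crate A + crate D + crate F: weight 12 + 2 + 4 = 18 ≤ 23, value 13 + 10 + 10 = 33.
crate E + crate D + crate C + crate F: weight 6 + 2 + 6 + 4 = 18 ≤ 23, value 8 + 10 + 8 + 10 = 36.
Best is crate E, crate D, crate C, and crate F with total value 36.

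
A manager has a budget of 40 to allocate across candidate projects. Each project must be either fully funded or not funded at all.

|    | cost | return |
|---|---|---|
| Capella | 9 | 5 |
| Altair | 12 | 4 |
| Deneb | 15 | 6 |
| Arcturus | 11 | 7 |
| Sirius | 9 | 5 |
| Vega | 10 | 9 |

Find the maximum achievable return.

26

Allowing fractional choices, the relaxed optimum would be about 26.4, but projects are indivisible.
Capella + Altair + Sirius + Vega: cost 9 + 12 + 9 + 10 = 40 ≤ 40, return 5 + 4 + 5 + 9 = 23.
Capella + Arcturus + Sirius + Vega: cost 9 + 11 + 9 + 10 = 39 ≤ 40, return 5 + 7 + 5 + 9 = 26.
Best is Capella, Arcturus, Sirius, and Vega with total return 26.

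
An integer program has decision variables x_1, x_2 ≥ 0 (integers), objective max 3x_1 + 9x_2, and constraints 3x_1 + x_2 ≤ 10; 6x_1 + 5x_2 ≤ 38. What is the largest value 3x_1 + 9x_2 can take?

63

Relaxing integrality, the LP optimum is 68.40 at (x_1,x_2) = (0, 7.6), which is not an integer point.
(x_1,x_2)=(0,7): 3·0+1·7=7≤10, 6·0+5·7=35≤38, objective 63.
(x_1,x_2)=(1,6): 3·1+1·6=9≤10, 6·1+5·6=36≤38, objective 57.
The best lattice point is (0,7), giving 63.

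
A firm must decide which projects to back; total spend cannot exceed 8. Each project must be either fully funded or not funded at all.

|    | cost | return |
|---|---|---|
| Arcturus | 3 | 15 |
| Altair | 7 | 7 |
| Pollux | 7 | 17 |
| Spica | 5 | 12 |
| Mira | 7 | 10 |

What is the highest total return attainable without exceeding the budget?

This is a 0-1 knapsack instance.
Allowing fractional choices, the relaxed optimum would be about 27.1, but projects are indivisible.
Pollux: cost 7 ≤ 8, return 17.
Arcturus + Spica: cost 3 + 5 = 8 ≤ 8, return 15 + 12 = 27.
Arcturus: cost 3 ≤ 8, return 15.
Best is Arcturus and Spica with total return 27.

27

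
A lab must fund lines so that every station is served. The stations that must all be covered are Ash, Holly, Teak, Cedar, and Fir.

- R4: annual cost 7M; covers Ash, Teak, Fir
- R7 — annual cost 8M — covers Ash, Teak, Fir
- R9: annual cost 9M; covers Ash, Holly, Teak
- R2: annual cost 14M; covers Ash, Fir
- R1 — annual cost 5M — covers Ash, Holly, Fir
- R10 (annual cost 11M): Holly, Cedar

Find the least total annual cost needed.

18

The greedy cost-per-new-station heuristic would pick R1, R4, and R10 for 23, but a cheaper cover exists.
Choose R4 and R10: together they cover Ash, Holly, Teak, Cedar, Fir — every station.
Total annual cost: 7 + 11 = 18.
No cover costs less than 18.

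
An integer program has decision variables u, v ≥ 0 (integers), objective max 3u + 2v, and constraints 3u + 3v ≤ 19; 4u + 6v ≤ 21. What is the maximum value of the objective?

The continuous relaxation peaks at (5.25, 0) with value 15.75; rounding to a feasible lattice point costs some objective.
(u,v)=(5,0): 3·5+3·0=15≤19, 4·5+6·0=20≤21, objective 15.
(u,v)=(4,0): 3·4+3·0=12≤19, 4·4+6·0=16≤21, objective 12.
Maximum is 15 at (u,v)=(5,0).

15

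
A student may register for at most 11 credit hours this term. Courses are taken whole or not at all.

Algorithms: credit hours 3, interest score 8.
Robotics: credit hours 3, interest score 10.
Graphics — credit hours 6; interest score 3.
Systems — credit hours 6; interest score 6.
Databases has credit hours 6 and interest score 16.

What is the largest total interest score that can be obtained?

26

Robotics + Databases: credit hours 3 + 6 = 9 ≤ 11, interest score 10 + 16 = 26.
Algorithms + Databases: credit hours 3 + 6 = 9 ≤ 11, interest score 8 + 16 = 24.
Best is Robotics and Databases with total interest score 26.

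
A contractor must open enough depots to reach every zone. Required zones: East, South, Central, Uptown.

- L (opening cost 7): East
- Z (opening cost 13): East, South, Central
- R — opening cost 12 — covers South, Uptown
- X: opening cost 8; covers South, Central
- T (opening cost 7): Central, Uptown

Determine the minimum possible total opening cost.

20

Choose Z and T: together they cover East, South, Central, Uptown — every zone.
Total opening cost: 13 + 7 = 20.
No cover costs less than 20.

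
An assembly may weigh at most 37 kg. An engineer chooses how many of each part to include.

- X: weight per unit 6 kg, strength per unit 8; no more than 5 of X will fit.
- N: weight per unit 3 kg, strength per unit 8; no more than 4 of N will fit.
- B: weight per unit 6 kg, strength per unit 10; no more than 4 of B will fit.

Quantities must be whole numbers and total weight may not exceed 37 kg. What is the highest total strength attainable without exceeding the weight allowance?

72

4×N and 4×B: weight 36 ≤ 37, strength 4·8 + 4·10 = 72.
1×X, 4×N, and 3×B: weight 36 ≤ 37, strength 1·8 + 4·8 + 3·10 = 70.
Best is 72.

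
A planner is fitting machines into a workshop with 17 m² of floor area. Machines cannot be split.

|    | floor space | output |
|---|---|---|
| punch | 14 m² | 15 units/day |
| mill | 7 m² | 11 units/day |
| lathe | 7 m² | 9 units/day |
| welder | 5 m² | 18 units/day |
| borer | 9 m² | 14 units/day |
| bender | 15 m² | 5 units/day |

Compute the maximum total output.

Allowing fractional choices, the relaxed optimum would be about 36.8, but machines are indivisible.
mill + welder: floor space 7 + 5 = 12 ≤ 17, output 11 + 18 = 29.
welder + borer: floor space 5 + 9 = 14 ≤ 17, output 18 + 14 = 32.
lathe + welder: floor space 7 + 5 = 12 ≤ 17, output 9 + 18 = 27.
Best is welder and borer with total output 32.

32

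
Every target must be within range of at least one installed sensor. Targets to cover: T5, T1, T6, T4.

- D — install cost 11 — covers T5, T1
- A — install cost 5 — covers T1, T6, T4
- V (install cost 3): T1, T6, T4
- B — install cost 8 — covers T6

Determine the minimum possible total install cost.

Choose D and V: together they cover T5, T1, T6, T4 — every target.
Total install cost: 11 + 3 = 14.
No cover costs less than 14.

14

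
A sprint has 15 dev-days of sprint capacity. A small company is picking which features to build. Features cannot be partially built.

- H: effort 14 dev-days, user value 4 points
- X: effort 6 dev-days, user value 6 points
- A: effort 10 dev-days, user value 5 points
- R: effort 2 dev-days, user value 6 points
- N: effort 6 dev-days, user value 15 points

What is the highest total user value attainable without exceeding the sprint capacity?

X + N: effort 6 + 6 = 12 ≤ 15, user value 6 + 15 = 21.
R + N: effort 2 + 6 = 8 ≤ 15, user value 6 + 15 = 21.
X + R + N: effort 6 + 2 + 6 = 14 ≤ 15, user value 6 + 6 + 15 = 27.
Best is X, R, and N with total user value 27.

27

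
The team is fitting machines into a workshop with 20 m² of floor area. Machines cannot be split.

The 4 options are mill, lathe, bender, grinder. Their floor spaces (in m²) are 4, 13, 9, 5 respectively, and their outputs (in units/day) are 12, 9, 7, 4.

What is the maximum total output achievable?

23

Take mill, bender, and grinder: floor space 4 + 9 + 5 = 18 ≤ 20, output 12 + 7 + 4 = 23.
No other feasible combination does better.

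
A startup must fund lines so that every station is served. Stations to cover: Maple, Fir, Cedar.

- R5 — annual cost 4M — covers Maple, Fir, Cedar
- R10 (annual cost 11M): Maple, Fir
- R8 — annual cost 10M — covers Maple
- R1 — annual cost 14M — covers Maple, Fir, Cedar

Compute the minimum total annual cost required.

This is a weighted set-cover instance.
R5 alone covers Maple, Fir, Cedar — every station.
Total annual cost: 4.
No cover costs less than 4.

4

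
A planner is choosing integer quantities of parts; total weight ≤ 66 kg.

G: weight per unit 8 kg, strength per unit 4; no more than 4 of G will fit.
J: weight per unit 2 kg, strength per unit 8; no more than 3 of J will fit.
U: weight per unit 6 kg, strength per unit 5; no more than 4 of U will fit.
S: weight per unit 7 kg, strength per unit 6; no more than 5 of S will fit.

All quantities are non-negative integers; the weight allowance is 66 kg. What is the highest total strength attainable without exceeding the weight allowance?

74

This is a bounded integer knapsack.
1×G, 3×J, 4×U, and 4×S: weight 66 ≤ 66, strength 1·4 + 3·8 + 4·5 + 4·6 = 72.
3×J, 4×U, and 5×S: weight 65 ≤ 66, strength 3·8 + 4·5 + 5·6 = 74.
Best is 74.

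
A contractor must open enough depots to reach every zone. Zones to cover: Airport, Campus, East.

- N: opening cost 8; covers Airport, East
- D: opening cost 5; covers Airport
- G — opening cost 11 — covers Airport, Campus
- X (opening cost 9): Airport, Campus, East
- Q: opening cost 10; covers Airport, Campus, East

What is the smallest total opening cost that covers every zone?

X alone covers Airport, Campus, East — every zone.
Total opening cost: 9.

9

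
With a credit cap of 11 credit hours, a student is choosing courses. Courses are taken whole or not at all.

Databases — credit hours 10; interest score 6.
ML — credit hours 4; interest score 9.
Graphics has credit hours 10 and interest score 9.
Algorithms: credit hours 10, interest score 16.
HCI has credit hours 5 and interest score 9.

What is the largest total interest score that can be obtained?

18

Allowing fractional choices, the relaxed optimum would be about 21.2, but courses are indivisible.
ML + HCI: credit hours 4 + 5 = 9 ≤ 11, interest score 9 + 9 = 18.
Algorithms: credit hours 10 ≤ 11, interest score 16.
Best is ML and HCI with total interest score 18.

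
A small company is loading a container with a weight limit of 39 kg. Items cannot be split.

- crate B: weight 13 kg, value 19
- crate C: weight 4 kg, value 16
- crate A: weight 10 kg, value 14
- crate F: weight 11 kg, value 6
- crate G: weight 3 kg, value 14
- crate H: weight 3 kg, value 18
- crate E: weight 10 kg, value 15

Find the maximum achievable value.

82

Allowing fractional choices, the relaxed optimum would be about 90.4, but items are indivisible.
crate B + crate C + crate G + crate H + crate E: weight 13 + 4 + 3 + 3 + 10 = 33 ≤ 39, value 19 + 16 + 14 + 18 + 15 = 82.
crate B + crate A + crate G + crate H + crate E: weight 13 + 10 + 3 + 3 + 10 = 39 ≤ 39, value 19 + 14 + 14 + 18 + 15 = 80.
crate B + crate C + crate A + crate G + crate H: weight 13 + 4 + 10 + 3 + 3 = 33 ≤ 39, value 19 + 16 + 14 + 14 + 18 = 81.
Best is crate B, crate C, crate G, crate H, and crate E with total value 82.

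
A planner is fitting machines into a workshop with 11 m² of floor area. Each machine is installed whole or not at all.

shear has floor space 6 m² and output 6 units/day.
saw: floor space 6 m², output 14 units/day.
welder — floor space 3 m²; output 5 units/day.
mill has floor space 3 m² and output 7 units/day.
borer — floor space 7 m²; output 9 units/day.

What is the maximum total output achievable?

21

This is an integer program with binary decision variables.
saw + welder: floor space 6 + 3 = 9 ≤ 11, output 14 + 5 = 19.
saw + mill: floor space 6 + 3 = 9 ≤ 11, output 14 + 7 = 21.
mill + borer: floor space 3 + 7 = 10 ≤ 11, output 7 + 9 = 16.
Best is saw and mill with total output 21.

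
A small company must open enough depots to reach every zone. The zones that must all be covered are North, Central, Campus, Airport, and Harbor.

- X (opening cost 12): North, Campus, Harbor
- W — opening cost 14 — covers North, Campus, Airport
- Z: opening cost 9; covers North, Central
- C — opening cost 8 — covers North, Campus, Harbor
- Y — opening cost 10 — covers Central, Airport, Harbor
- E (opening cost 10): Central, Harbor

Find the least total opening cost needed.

18

This is an integer covering problem.
Choose C and Y: together they cover North, Central, Campus, Airport, Harbor — every zone.
Total opening cost: 8 + 10 = 18.
No cover costs less than 18.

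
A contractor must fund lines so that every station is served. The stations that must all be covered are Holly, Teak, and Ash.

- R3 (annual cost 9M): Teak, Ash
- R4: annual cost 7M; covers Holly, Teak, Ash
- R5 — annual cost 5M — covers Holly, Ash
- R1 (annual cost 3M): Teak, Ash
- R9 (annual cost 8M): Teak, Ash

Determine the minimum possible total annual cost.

R4 alone covers Holly, Teak, Ash — every station.
Total annual cost: 7.

7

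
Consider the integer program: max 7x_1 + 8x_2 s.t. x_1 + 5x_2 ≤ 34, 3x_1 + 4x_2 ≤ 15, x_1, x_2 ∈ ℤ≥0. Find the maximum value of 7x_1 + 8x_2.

35

(x_1,x_2)=(5,0) is feasible, giving 35.
(x_1,x_2)=(4,0) is feasible, giving 28.
Maximum is 35 at (x_1,x_2)=(5,0).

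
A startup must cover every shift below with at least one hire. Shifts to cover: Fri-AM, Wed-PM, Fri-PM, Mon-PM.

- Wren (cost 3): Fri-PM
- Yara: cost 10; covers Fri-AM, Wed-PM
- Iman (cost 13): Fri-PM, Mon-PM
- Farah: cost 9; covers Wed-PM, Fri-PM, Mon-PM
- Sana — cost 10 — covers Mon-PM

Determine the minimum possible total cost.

19

The greedy cost-per-new-shift heuristic would pick Wren, Farah, and Yara for 22, but a cheaper cover exists.
Choose Yara and Farah: together they cover Fri-AM, Wed-PM, Fri-PM, Mon-PM — every shift.
Total cost: 10 + 9 = 19.
No cover costs less than 19.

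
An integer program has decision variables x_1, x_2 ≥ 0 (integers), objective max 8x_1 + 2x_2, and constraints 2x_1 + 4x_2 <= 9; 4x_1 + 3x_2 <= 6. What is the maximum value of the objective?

Relaxing integrality, the LP optimum is 12.00 at (x_1,x_2) = (1.5, 0), which is not an integer point.
(x_1,x_2)=(1,0): 2·1+4·0=2≤9, 4·1+3·0=4≤6, objective 8.
(x_1,x_2)=(0,1): 2·0+4·1=4≤9, 4·0+3·1=3≤6, objective 2.
(x_1,x_2)=(0,0): 2·0+4·0=0≤9, 4·0+3·0=0≤6, objective 0.
Maximum is 8 at (x_1,x_2)=(1,0).

8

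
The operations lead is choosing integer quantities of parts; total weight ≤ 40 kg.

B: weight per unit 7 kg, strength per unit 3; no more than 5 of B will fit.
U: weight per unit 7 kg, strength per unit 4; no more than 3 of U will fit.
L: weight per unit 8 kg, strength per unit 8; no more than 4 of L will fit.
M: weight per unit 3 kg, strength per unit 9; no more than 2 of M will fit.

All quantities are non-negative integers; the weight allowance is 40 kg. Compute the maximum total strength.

50

1×U, 3×L, and 2×M: weight 37 ≤ 40, strength 1·4 + 3·8 + 2·9 = 46.
4×L and 2×M: weight 38 ≤ 40, strength 4·8 + 2·9 = 50.
Best is 50.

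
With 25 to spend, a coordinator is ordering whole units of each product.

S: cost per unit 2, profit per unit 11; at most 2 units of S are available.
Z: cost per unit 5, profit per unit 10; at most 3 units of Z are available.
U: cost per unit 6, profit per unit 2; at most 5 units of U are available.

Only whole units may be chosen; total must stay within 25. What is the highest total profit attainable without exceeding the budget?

54

2×S and 3×Z: cost 19 ≤ 25, profit 2·11 + 3·10 = 52.
2×S, 3×Z, and 1×U: cost 25 ≤ 25, profit 2·11 + 3·10 + 1·2 = 54.
Best is 54.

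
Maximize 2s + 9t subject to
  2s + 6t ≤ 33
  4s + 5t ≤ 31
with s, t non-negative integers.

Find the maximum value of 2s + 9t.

(s,t)=(1,5) is feasible, giving 47.
(s,t)=(0,5) is feasible, giving 45.
(s,t)=(2,4) is feasible, giving 40.
No feasible integer point exceeds 47.

47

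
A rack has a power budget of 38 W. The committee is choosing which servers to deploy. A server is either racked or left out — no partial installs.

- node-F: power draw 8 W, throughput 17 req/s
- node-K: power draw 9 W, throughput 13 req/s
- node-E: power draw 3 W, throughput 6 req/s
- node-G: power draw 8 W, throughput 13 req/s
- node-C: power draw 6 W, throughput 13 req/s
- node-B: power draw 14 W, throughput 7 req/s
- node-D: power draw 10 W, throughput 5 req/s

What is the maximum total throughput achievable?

62

node-F + node-K + node-G + node-C: power draw 8 + 9 + 8 + 6 = 31 ≤ 38, throughput 17 + 13 + 13 + 13 = 56.
node-F + node-K + node-E + node-G + node-C: power draw 8 + 9 + 3 + 8 + 6 = 34 ≤ 38, throughput 17 + 13 + 6 + 13 + 13 = 62.
Best is node-F, node-K, node-E, node-G, and node-C with total throughput 62.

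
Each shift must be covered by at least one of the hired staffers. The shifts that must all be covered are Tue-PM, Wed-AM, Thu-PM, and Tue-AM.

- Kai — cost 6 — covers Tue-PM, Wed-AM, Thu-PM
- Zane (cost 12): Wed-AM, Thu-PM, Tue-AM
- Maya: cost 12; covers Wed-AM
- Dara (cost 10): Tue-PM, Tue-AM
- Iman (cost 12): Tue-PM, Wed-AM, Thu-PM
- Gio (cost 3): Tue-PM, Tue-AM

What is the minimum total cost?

Choose Kai and Gio: together they cover Tue-PM, Wed-AM, Thu-PM, Tue-AM — every shift.
Total cost: 6 + 3 = 9.
No cover costs less than 9.

9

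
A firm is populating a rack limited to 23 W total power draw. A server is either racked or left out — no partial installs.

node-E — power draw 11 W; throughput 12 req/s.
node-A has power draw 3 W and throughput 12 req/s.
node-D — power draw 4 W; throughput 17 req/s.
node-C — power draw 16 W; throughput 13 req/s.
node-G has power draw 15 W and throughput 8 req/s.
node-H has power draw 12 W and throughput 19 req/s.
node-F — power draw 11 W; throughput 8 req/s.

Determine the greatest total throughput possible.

48

node-A + node-D + node-C: power draw 3 + 4 + 16 = 23 ≤ 23, throughput 12 + 17 + 13 = 42.
node-E + node-A + node-D: power draw 11 + 3 + 4 = 18 ≤ 23, throughput 12 + 12 + 17 = 41.
node-A + node-D + node-H: power draw 3 + 4 + 12 = 19 ≤ 23, throughput 12 + 17 + 19 = 48.
Best is node-A, node-D, and node-H with total throughput 48.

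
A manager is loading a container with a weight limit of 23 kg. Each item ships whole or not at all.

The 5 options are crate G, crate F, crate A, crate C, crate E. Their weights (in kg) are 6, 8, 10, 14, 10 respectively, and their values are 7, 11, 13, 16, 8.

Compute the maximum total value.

Allowing fractional choices, the relaxed optimum would be about 29.8, but items are indivisible.
crate F + crate C: weight 8 + 14 = 22 ≤ 23, value 11 + 16 = 27.
crate F + crate A: weight 8 + 10 = 18 ≤ 23, value 11 + 13 = 24.
crate G + crate C: weight 6 + 14 = 20 ≤ 23, value 7 + 16 = 23.
Best is crate F and crate C with total value 27.

27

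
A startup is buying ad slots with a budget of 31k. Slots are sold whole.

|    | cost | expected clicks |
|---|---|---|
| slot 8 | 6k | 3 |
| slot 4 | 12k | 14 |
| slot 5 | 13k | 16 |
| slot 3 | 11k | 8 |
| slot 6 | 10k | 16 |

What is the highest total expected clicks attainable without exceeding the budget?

35

slot 8 + slot 5 + slot 6: cost 6 + 13 + 10 = 29 ≤ 31, expected clicks 3 + 16 + 16 = 35.
slot 8 + slot 4 + slot 6: cost 6 + 12 + 10 = 28 ≤ 31, expected clicks 3 + 14 + 16 = 33.
Best is slot 8, slot 5, and slot 6 with total expected clicks 35.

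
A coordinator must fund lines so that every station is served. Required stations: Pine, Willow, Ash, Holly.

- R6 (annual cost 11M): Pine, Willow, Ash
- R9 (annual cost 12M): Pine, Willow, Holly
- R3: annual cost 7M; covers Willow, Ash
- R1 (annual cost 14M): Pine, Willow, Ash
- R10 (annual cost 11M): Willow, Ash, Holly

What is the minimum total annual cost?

Choose R9 and R3: together they cover Pine, Willow, Ash, Holly — every station.
Total annual cost: 12 + 7 = 19.

19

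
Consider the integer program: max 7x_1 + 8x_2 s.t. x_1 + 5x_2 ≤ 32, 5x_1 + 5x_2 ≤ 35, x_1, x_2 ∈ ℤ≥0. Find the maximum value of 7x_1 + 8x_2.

55

Relaxing integrality, the LP optimum is 55.25 at (x_1,x_2) = (0.75, 6.25), which is not an integer point.
(x_1,x_2)=(1,6): 1·1+5·6=31≤32, 5·1+5·6=35≤35, objective 55.
(x_1,x_2)=(2,5): 1·2+5·5=27≤32, 5·2+5·5=35≤35, objective 54.
(x_1,x_2)=(0,6): 1·0+5·6=30≤32, 5·0+5·6=30≤35, objective 48.
(x_1,x_2)=(1,5): 1·1+5·5=26≤32, 5·1+5·5=30≤35, objective 47.
Maximum is 55 at (x_1,x_2)=(1,6).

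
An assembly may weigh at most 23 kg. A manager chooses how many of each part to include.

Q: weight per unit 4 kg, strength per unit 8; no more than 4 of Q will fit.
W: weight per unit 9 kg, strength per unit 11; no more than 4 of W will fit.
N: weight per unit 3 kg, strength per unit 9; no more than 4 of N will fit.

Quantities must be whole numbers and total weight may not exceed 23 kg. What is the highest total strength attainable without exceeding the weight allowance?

52

Take 2×Q and 4×N: weight 20 ≤ 23, strength 2·8 + 4·9 = 52.
N has the best ratio (9/3) and is taken to its limit of 4; remaining capacity is filled optimally with the others.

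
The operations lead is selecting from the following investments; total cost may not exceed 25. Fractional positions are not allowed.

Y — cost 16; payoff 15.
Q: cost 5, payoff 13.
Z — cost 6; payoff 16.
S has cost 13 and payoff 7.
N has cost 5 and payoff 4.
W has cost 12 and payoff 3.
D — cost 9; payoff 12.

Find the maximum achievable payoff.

45

Take Q, Z, N, and D: cost 5 + 6 + 5 + 9 = 25 ≤ 25, payoff 13 + 16 + 4 + 12 = 45.
No other feasible combination does better.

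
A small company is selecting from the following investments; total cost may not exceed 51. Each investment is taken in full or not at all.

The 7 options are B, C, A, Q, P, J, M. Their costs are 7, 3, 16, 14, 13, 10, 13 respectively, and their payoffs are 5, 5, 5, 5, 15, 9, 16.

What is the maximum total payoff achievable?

Allowing fractional choices, the relaxed optimum would be about 51.8, but investments are indivisible.
B + C + Q + P + M: cost 7 + 3 + 14 + 13 + 13 = 50 ≤ 51, payoff 5 + 5 + 5 + 15 + 16 = 46.
B + C + P + J + M: cost 7 + 3 + 13 + 10 + 13 = 46 ≤ 51, payoff 5 + 5 + 15 + 9 + 16 = 50.
C + P + J + M: cost 3 + 13 + 10 + 13 = 39 ≤ 51, payoff 5 + 15 + 9 + 16 = 45.
Best is B, C, P, J, and M with total payoff 50.

50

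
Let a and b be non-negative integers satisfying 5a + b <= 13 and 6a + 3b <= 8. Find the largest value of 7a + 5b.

10

The continuous relaxation peaks at (0, 2.67) with value 13.33; rounding to a feasible lattice point costs some objective.
(a,b)=(0,2): 5·0+1·2=2≤13, 6·0+3·2=6≤8, objective 10.
(a,b)=(0,1): 5·0+1·1=1≤13, 6·0+3·1=3≤8, objective 5.
No feasible integer point exceeds 10.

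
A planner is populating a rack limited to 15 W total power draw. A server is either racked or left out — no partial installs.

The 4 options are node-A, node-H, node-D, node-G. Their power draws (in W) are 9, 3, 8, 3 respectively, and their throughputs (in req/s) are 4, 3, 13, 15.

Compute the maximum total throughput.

Allowing fractional choices, the relaxed optimum would be about 31.4, but servers are indivisible.
node-A + node-H + node-G: power draw 9 + 3 + 3 = 15 ≤ 15, throughput 4 + 3 + 15 = 22.
node-D + node-G: power draw 8 + 3 = 11 ≤ 15, throughput 13 + 15 = 28.
node-H + node-D + node-G: power draw 3 + 8 + 3 = 14 ≤ 15, throughput 3 + 13 + 15 = 31.
Best is node-H, node-D, and node-G with total throughput 31.

31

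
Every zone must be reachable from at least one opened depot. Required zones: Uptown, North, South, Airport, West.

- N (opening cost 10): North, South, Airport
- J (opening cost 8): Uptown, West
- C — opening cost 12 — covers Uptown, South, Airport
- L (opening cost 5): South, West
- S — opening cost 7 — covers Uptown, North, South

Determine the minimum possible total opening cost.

18

The greedy cost-per-new-zone heuristic would pick S, L, and N for 22, but a cheaper cover exists.
Choose N and J: together they cover Uptown, North, South, Airport, West — every zone.
Total opening cost: 10 + 8 = 18.
No cover costs less than 18.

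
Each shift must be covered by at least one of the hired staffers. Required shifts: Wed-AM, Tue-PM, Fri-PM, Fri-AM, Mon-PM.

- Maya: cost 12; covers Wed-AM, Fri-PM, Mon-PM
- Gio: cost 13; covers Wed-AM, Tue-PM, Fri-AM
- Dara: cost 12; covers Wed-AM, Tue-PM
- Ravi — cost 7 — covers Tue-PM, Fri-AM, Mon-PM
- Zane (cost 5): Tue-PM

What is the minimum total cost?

19

Choose Maya and Ravi: together they cover Wed-AM, Tue-PM, Fri-PM, Fri-AM, Mon-PM — every shift.
Total cost: 12 + 7 = 19.
No cover costs less than 19.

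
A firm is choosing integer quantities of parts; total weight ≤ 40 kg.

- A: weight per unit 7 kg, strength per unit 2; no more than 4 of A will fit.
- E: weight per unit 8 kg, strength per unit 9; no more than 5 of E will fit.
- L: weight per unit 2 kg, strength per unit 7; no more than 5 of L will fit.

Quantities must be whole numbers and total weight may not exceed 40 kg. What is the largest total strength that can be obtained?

64

L has the best ratio (7/2); taking only L gives at most 5×7 = 35 (stopped by the supply cap of 5).
Mixing does better — 4×E and 4×L: weight 40 ≤ 40, strength 4·9 + 4·7 = 64.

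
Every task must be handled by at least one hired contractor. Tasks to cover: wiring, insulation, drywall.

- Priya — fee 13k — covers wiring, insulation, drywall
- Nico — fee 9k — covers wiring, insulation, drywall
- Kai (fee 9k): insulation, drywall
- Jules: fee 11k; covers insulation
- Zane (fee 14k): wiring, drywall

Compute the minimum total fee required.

Nico alone covers wiring, insulation, drywall — every task.
Total fee: 9.
No cover costs less than 9.

9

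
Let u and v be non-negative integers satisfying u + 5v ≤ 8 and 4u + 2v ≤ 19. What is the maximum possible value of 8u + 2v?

(u,v)=(4,0): 1·4+5·0=4≤8, 4·4+2·0=16≤19, objective 32.
(u,v)=(3,1): 1·3+5·1=8≤8, 4·3+2·1=14≤19, objective 26.
(u,v)=(3,0): 1·3+5·0=3≤8, 4·3+2·0=12≤19, objective 24.
No feasible integer point exceeds 32.

32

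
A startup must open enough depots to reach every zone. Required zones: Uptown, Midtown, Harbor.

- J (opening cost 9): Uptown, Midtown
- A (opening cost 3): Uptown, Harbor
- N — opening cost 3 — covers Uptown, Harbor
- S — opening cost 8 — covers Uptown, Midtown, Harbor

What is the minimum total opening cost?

The greedy cost-per-new-zone heuristic would pick A and S for 11, but a cheaper cover exists.
S alone covers Uptown, Midtown, Harbor — every zone.
Total opening cost: 8.
No cover costs less than 8.

8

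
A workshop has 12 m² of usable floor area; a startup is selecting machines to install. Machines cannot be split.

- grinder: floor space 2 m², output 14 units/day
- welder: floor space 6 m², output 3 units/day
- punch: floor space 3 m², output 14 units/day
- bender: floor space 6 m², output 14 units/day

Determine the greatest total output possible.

This is an integer program with binary decision variables.
grinder + welder + punch: floor space 2 + 6 + 3 = 11 ≤ 12, output 14 + 3 + 14 = 31.
grinder + punch + bender: floor space 2 + 3 + 6 = 11 ≤ 12, output 14 + 14 + 14 = 42.
grinder + punch: floor space 2 + 3 = 5 ≤ 12, output 14 + 14 = 28.
Best is grinder, punch, and bender with total output 42.

42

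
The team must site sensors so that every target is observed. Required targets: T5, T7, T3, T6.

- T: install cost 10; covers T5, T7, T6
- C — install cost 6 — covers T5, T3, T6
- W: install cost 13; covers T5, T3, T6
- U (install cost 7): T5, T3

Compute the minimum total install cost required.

16

This is a weighted set-cover instance.
Choose T and C: together they cover T5, T7, T3, T6 — every target.
Total install cost: 10 + 6 = 16.
No cover costs less than 16.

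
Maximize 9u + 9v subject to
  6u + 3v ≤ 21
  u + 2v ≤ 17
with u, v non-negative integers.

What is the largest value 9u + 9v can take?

(u,v)=(0,7): 6·0+3·7=21≤21, 1·0+2·7=14≤17, objective 63.
(u,v)=(0,6): 6·0+3·6=18≤21, 1·0+2·6=12≤17, objective 54.
The best lattice point is (0,7), giving 63.

63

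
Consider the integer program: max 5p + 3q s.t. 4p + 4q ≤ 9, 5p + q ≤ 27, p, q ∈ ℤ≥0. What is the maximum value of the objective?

10

(p,q)=(2,0) is feasible, giving 10.
(p,q)=(1,1) is feasible, giving 8.
(p,q)=(1,0) is feasible, giving 5.
Maximum is 10 at (p,q)=(2,0).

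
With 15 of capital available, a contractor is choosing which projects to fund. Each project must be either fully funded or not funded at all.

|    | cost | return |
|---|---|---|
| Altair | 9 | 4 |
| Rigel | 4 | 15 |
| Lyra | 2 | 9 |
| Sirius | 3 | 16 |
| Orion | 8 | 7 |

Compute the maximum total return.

This is an integer program with binary decision variables.
Rigel + Sirius + Orion: cost 4 + 3 + 8 = 15 ≤ 15, return 15 + 16 + 7 = 38.
Rigel + Lyra + Sirius: cost 4 + 2 + 3 = 9 ≤ 15, return 15 + 9 + 16 = 40.
Lyra + Sirius + Orion: cost 2 + 3 + 8 = 13 ≤ 15, return 9 + 16 + 7 = 32.
Best is Rigel, Lyra, and Sirius with total return 40.

40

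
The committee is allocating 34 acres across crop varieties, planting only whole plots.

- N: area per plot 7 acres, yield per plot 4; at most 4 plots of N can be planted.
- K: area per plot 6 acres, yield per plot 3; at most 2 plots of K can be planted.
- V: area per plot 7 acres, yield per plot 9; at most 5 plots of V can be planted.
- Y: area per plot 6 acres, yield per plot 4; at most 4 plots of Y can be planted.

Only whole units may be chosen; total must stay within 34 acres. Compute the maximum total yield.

40

4×V and 1×Y: area 34 ≤ 34, yield 4·9 + 1·4 = 40.
1×K and 4×V: area 34 ≤ 34, yield 1·3 + 4·9 = 39.
Best is 40.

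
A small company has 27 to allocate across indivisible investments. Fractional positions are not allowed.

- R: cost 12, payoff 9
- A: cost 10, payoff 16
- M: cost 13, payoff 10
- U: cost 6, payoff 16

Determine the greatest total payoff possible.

32

Treat it as a binary knapsack problem.
Allowing fractional choices, the relaxed optimum would be about 40.5, but investments are indivisible.
A + M: cost 10 + 13 = 23 ≤ 27, payoff 16 + 10 = 26.
M + U: cost 13 + 6 = 19 ≤ 27, payoff 10 + 16 = 26.
A + U: cost 10 + 6 = 16 ≤ 27, payoff 16 + 16 = 32.
Best is A and U with total payoff 32.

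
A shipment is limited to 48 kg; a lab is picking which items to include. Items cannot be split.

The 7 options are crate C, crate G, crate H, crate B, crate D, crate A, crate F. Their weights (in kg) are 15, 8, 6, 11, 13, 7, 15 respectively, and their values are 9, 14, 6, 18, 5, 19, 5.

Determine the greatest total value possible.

66

Allowing fractional choices, the relaxed optimum would be about 66.4, but items are indivisible.
crate G + crate H + crate B + crate D + crate A: weight 8 + 6 + 11 + 13 + 7 = 45 ≤ 48, value 14 + 6 + 18 + 5 + 19 = 62.
crate C + crate G + crate H + crate B + crate A: weight 15 + 8 + 6 + 11 + 7 = 47 ≤ 48, value 9 + 14 + 6 + 18 + 19 = 66.
Best is crate C, crate G, crate H, crate B, and crate A with total value 66.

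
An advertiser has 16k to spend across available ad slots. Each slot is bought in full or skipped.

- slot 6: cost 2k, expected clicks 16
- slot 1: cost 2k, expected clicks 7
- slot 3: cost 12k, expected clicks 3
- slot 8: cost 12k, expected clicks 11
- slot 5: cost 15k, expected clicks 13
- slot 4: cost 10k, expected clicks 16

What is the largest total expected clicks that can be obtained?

slot 6 + slot 1 + slot 8: cost 2 + 2 + 12 = 16 ≤ 16, expected clicks 16 + 7 + 11 = 34.
slot 6 + slot 1 + slot 4: cost 2 + 2 + 10 = 14 ≤ 16, expected clicks 16 + 7 + 16 = 39.
Best is slot 6, slot 1, and slot 4 with total expected clicks 39.

39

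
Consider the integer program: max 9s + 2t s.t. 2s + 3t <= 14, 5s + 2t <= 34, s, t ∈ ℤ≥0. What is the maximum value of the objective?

54

(s,t)=(6,0): 2·6+3·0=12≤14, 5·6+2·0=30≤34, objective 54.
(s,t)=(5,1): 2·5+3·1=13≤14, 5·5+2·1=27≤34, objective 47.
The best lattice point is (6,0), giving 54.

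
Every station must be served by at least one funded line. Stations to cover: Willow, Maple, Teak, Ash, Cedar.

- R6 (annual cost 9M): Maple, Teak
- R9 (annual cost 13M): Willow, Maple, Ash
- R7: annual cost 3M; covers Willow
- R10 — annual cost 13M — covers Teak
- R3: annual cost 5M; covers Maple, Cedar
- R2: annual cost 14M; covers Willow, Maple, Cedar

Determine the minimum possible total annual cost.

The greedy cost-per-new-station heuristic would pick R3, R7, R6, and R9 for 30, but a cheaper cover exists.
Choose R6, R9, and R3: together they cover Willow, Maple, Teak, Ash, Cedar — every station.
Total annual cost: 9 + 13 + 5 = 27.
No cover costs less than 27.

27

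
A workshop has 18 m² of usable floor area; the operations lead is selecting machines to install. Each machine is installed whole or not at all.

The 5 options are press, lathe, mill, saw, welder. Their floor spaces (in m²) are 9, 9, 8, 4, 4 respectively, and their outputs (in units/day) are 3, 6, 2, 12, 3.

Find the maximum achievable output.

21

Allowing fractional choices, the relaxed optimum would be about 21.3, but machines are indivisible.
lathe + saw + welder: floor space 9 + 4 + 4 = 17 ≤ 18, output 6 + 12 + 3 = 21.
press + saw + welder: floor space 9 + 4 + 4 = 17 ≤ 18, output 3 + 12 + 3 = 18.
lathe + saw: floor space 9 + 4 = 13 ≤ 18, output 6 + 12 = 18.
Best is lathe, saw, and welder with total output 21.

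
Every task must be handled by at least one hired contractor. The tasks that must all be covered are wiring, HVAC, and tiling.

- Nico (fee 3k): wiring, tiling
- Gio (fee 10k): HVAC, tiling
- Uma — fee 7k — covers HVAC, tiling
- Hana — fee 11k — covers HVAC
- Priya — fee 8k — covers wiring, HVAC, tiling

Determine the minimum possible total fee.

8

The greedy cost-per-new-task heuristic would pick Nico and Uma for 10, but a cheaper cover exists.
Priya alone covers wiring, HVAC, tiling — every task.
Total fee: 8.
No cover costs less than 8.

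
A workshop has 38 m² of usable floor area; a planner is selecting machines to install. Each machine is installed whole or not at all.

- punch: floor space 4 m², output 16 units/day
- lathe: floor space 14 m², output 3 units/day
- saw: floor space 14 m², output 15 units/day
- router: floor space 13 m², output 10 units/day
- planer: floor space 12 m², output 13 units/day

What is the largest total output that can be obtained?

44

Allowing fractional choices, the relaxed optimum would be about 50.2, but machines are indivisible.
punch + saw + planer: floor space 4 + 14 + 12 = 30 ≤ 38, output 16 + 15 + 13 = 44.
punch + router + planer: floor space 4 + 13 + 12 = 29 ≤ 38, output 16 + 10 + 13 = 39.
punch + saw + router: floor space 4 + 14 + 13 = 31 ≤ 38, output 16 + 15 + 10 = 41.
Best is punch, saw, and planer with total output 44.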